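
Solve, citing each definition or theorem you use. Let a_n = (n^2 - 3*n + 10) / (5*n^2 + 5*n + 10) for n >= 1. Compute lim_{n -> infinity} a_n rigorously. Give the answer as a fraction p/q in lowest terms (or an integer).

Divide numerator and denominator by n^2, the highest power:
numerator / n^2 = 1 - 3/n + 10/n^2
denominator / n^2 = 5 + 5/n + 10/n^2
As n -> infinity, all terms of the form c/n^k (k >= 1) tend to 0.
So numerator / n^2 -> 1 and denominator / n^2 -> 5.
Therefore lim a_n = 1/5.

1/5


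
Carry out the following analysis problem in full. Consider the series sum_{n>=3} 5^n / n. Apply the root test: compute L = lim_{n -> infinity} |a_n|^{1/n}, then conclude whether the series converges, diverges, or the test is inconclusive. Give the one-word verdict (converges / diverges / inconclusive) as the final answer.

Let a_n denote the general term. Form |a_n|^(1/n) and simplify:
|a_n|^(1/n) = 5/n^(1/n)
Take the limit as n -> infinity: L = 5.
Since L = 5 > 1, the root test implies divergence.

diverges


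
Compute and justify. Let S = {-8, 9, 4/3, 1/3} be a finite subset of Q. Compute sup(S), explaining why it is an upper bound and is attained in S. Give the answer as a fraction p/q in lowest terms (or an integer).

S is finite, so sup(S) = max(S).
Sorted decreasing:
9, 4/3, 1/3, -8
The extremum is 9.
For every x in S, x <= 9. And 9 is in S, so it is attained.
Therefore sup(S) = 9.

9


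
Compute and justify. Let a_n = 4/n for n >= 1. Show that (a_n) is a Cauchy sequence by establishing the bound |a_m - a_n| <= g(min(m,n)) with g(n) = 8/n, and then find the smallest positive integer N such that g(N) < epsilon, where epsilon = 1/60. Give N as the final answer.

For any m, n >= 1, by the triangle inequality:
|a_m - a_n| = |4/m - 4/n| <= 4*1/m + 4*1/n <= 8/min(m,n).
So g(n) = 8/n bounds the Cauchy difference. Since g(n) -> 0, (a_n) is Cauchy.
Now solve g(N) < 1/60: 8/N < 1/60 <=> N > 8 / (1/60) = 480.
The smallest integer strictly greater than 480 is N = 481.
Check: g(481) = 8/481 = 8/481 < 1/60; g(480) = 1/60 >= 1/60. So N = 481.

481


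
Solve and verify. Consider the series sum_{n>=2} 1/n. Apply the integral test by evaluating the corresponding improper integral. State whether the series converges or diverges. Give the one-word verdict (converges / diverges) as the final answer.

Let f(x) = 1/x. Then f is positive, continuous, and decreasing on [2, infinity), so the integral test applies.
Compute the improper integral int_{2}^infinity f(x) dx:
  antiderivative F(x) = log(x).
  As x -> infinity, log(x) -> infinity.
  So int = infinity - log(2) = infinity. By the integral test, the series diverges.

diverges


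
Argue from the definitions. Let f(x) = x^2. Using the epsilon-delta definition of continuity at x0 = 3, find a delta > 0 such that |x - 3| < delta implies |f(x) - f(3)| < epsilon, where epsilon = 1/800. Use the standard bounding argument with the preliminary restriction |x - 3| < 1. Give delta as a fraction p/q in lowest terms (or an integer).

Factor: |x^2 - (3)^2| = |x - 3| * |x + 3|.
Impose |x - 3| < 1 first. Then |x + 3| = |(x - 3) + 2*(3)| <= |x - 3| + 2*|3| < 1 + 6 = 7.
So |x^2 - (3)^2| < delta * 7.
We need delta * 7 <= 1/800, i.e. delta <= 1/800/7 = 1/5600.
Since 1/5600 < 1, this is tighter than 1; take delta = 1/5600.
So delta = 1/5600 works.

1/5600


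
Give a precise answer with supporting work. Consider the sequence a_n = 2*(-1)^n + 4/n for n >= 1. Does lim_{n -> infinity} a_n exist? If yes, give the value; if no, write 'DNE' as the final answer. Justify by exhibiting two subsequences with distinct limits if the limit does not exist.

Examine the behaviour of a_n along subsequences.
a_{2k} = 2 + 4/(2k) -> 2. a_{2k+1} = -2 + 4/(2k+1) -> -2.
Since these two subsequential limits are 2 and -2, distinct, the full sequence cannot converge (a convergent sequence has all subsequences tending to the same limit). So lim a_n does not exist.

DNE


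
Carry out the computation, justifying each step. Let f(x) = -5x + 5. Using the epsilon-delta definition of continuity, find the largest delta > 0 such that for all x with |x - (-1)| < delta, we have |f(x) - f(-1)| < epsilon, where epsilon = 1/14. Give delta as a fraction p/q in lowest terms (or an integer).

We compute f(-1) = -5*(-1) + 5 = 10.
|f(x) - f(-1)| = |-5x + 5 - (10)| = |-5(x - (-1))| = 5|x - (-1)|.
We need 5|x - (-1)| < 1/14, i.e. |x - (-1)| < 1/14 / 5 = 1/70.
So any delta <= 1/70 works. Conversely, if delta > 1/70, then x = -1 + 1/70 satisfies |x - (-1)| = 1/70 < delta but |f(x) - f(-1)| = 5 * 1/70 = 1/14, which is not < 1/14; so no larger delta works.
Hence the largest such delta is 1/70.

1/70


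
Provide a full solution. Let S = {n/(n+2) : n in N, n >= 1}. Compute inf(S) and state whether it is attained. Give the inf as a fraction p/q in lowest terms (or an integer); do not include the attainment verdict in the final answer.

Analysis:
- Values: 1/3, 1/2, 3/5, 2/3, ... strictly increasing.
- Minimum is 1/3 (n=1); inf = 1/3 (attained).
- n/(n+2) = 1 - 2/(n+2) -> 1 from below as n -> infinity, and never equals 1.
- So sup = 1 (not attained).
Conclusion: inf(S) = 1/3, attained in S.

1/3


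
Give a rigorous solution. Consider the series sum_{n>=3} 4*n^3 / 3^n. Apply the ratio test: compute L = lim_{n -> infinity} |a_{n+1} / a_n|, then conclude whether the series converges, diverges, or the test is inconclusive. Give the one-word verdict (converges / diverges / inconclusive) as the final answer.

Let a_n denote the general term. Form the ratio a_{n+1}/a_n and simplify:
a_{n+1}/a_n = (n + 1)^3/(3*n^3)
Take the limit as n -> infinity: L = 1/3.
Since L = 1/3 < 1, the ratio test implies the series converges.

converges


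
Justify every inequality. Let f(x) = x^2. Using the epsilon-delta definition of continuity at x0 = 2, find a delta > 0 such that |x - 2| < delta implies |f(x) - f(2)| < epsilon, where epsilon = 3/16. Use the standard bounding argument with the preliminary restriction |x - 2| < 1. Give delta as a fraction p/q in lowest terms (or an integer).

Factor: |x^2 - (2)^2| = |x - 2| * |x + 2|.
Impose |x - 2| < 1 first. Then |x + 2| = |(x - 2) + 2*(2)| <= |x - 2| + 2*|2| < 1 + 4 = 5.
So |x^2 - (2)^2| < delta * 5.
We need delta * 5 <= 3/16, i.e. delta <= 3/16/5 = 3/80.
Since 3/80 < 1, this is tighter than 1; take delta = 3/80.
So delta = 3/80 works.

3/80


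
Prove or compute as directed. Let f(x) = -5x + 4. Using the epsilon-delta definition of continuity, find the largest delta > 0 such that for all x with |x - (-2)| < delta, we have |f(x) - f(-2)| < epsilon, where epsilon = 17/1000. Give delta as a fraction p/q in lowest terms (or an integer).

We compute f(-2) = -5*(-2) + 4 = 14.
|f(x) - f(-2)| = |-5x + 4 - (14)| = |-5(x - (-2))| = 5|x - (-2)|.
We need 5|x - (-2)| < 17/1000, i.e. |x - (-2)| < 17/1000 / 5 = 17/5000.
So any delta <= 17/5000 works. Conversely, if delta > 17/5000, then x = -2 + 17/5000 satisfies |x - (-2)| = 17/5000 < delta but |f(x) - f(-2)| = 5 * 17/5000 = 17/1000, which is not < 17/1000; so no larger delta works.
Hence the largest such delta is 17/5000.

17/5000


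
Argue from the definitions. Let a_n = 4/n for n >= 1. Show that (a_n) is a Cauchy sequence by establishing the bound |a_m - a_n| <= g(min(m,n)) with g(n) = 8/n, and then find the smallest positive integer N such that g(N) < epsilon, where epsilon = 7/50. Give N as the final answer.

For any m, n >= 1, by the triangle inequality:
|a_m - a_n| = |4/m - 4/n| <= 4*1/m + 4*1/n <= 8/min(m,n).
So g(n) = 8/n bounds the Cauchy difference. Since g(n) -> 0, (a_n) is Cauchy.
Now solve g(N) < 7/50: 8/N < 7/50 <=> N > 8 / (7/50) = 400/7.
The smallest integer strictly greater than 400/7 is N = 58.
Check: g(58) = 8/58 = 4/29 < 7/50; g(57) = 8/57 >= 7/50. So N = 58.

58


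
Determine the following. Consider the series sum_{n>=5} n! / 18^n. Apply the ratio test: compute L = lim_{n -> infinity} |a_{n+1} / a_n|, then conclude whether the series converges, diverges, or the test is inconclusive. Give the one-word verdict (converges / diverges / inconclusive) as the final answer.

Let a_n denote the general term. Form the ratio a_{n+1}/a_n and simplify:
a_{n+1}/a_n = n/18 + 1/18
Take the limit as n -> infinity: L = infinity.
Since L = infinity > 1 (or L = infinity), the ratio test implies the series diverges.

diverges


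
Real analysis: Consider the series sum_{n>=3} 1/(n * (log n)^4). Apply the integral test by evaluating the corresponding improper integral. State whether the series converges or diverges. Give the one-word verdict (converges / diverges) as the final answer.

Let f(x) = 1/(x*log(x)^4). Then f is positive, continuous, and decreasing on [3, infinity), so the integral test applies.
Compute the improper integral int_{3}^infinity f(x) dx:
  antiderivative F(x) = -1/(3*log(x)^3).
  F(x) -> 0 as x -> infinity.  int = 0 - F(3) = 1/(3*log(3)^3) < infinity. By the integral test, the series converges.

converges


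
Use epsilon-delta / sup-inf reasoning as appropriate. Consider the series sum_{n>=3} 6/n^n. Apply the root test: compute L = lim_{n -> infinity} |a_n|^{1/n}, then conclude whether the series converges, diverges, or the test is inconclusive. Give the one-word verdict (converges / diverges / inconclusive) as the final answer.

Let a_n denote the general term. Form |a_n|^(1/n) and simplify:
|a_n|^(1/n) = 6^(1/n)/n
Take the limit as n -> infinity: L = 0.
Since L = 0 < 1, the root test implies convergence.

converges


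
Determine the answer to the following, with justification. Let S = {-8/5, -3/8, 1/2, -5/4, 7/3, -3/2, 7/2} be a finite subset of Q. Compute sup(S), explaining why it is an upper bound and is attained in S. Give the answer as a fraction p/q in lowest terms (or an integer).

S is finite, so sup(S) = max(S).
Sorted decreasing:
7/2, 7/3, 1/2, -3/8, -5/4, -3/2, -8/5
The extremum is 7/2.
For every x in S, x <= 7/2. And 7/2 is in S, so it is attained.
Therefore sup(S) = 7/2.

7/2


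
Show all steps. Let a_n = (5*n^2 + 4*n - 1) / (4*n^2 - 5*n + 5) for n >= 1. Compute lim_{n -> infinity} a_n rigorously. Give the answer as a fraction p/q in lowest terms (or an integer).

Divide numerator and denominator by n^2, the highest power:
numerator / n^2 = 5 + 4/n - 1/n^2
denominator / n^2 = 4 - 5/n + 5/n^2
As n -> infinity, all terms of the form c/n^k (k >= 1) tend to 0.
So numerator / n^2 -> 5 and denominator / n^2 -> 4.
Therefore lim a_n = 5/4.

5/4


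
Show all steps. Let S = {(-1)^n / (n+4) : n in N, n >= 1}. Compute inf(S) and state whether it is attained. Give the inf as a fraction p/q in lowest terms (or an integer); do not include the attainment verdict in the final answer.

Analysis:
- Values: -1/5, 1/6, -1/7, 1/8, -1/9, ...
- Positive terms (even n): 1/(2+4), 1/(4+4), ... decreasing -> max = 1/6 (n=2).
- Negative terms (odd n): -1/(1+4), -1/(3+4), ... increasing -> min = -1/5 (n=1).
- So sup = 1/6 (attained at n=2); inf = -1/5 (attained at n=1).
Conclusion: inf(S) = -1/5, attained in S.

-1/5


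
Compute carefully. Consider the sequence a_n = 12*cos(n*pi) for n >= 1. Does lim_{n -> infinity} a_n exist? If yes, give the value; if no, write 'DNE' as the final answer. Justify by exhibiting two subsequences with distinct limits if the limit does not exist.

Examine the behaviour of a_n along subsequences.
cos(n*pi) = (-1)^n, so a_n = 12*(-1)^n. a_{2k} = 12 -> 12. a_{2k+1} = -12 -> -12.
Since these two subsequential limits are 12 and -12, distinct, the full sequence cannot converge (a convergent sequence has all subsequences tending to the same limit). So lim a_n does not exist.

DNE


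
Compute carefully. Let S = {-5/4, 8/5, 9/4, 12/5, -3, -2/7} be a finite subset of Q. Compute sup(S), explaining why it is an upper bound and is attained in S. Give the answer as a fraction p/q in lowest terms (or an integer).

S is finite, so sup(S) = max(S).
Sorted decreasing:
12/5, 9/4, 8/5, -2/7, -5/4, -3
The extremum is 12/5.
For every x in S, x <= 12/5. And 12/5 is in S, so it is attained.
Therefore sup(S) = 12/5.

12/5


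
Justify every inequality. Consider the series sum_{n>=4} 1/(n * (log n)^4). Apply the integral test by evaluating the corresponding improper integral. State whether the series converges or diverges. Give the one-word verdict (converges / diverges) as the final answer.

Let f(x) = 1/(x*log(x)^4). Then f is positive, continuous, and decreasing on [4, infinity), so the integral test applies.
Compute the improper integral int_{4}^infinity f(x) dx:
  antiderivative F(x) = -1/(3*log(x)^3).
  F(x) -> 0 as x -> infinity.  int = 0 - F(4) = 1/(3*log(4)^3) < infinity. By the integral test, the series converges.

converges


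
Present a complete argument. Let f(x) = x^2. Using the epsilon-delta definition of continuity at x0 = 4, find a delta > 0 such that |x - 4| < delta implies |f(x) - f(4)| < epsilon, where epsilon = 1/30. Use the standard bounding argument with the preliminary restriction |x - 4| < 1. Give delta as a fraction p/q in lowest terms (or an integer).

Factor: |x^2 - (4)^2| = |x - 4| * |x + 4|.
Impose |x - 4| < 1 first. Then |x + 4| = |(x - 4) + 2*(4)| <= |x - 4| + 2*|4| < 1 + 8 = 9.
So |x^2 - (4)^2| < delta * 9.
We need delta * 9 <= 1/30, i.e. delta <= 1/30/9 = 1/270.
Since 1/270 < 1, this is tighter than 1; take delta = 1/270.
So delta = 1/270 works.

1/270


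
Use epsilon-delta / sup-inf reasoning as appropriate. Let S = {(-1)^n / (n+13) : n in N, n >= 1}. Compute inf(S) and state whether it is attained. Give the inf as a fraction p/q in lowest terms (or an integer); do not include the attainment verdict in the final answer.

Analysis:
- Values: -1/14, 1/15, -1/16, 1/17, -1/18, ...
- Positive terms (even n): 1/(2+13), 1/(4+13), ... decreasing -> max = 1/15 (n=2).
- Negative terms (odd n): -1/(1+13), -1/(3+13), ... increasing -> min = -1/14 (n=1).
- So sup = 1/15 (attained at n=2); inf = -1/14 (attained at n=1).
Conclusion: inf(S) = -1/14, attained in S.

-1/14


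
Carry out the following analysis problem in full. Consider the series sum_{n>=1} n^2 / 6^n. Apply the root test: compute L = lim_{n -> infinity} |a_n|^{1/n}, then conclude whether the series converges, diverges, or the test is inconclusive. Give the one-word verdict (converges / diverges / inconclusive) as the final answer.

Let a_n denote the general term. Form |a_n|^(1/n) and simplify:
|a_n|^(1/n) = n^(2/n)/6
Take the limit as n -> infinity: L = 1/6.
Since L = 1/6 < 1, the root test implies convergence.

converges


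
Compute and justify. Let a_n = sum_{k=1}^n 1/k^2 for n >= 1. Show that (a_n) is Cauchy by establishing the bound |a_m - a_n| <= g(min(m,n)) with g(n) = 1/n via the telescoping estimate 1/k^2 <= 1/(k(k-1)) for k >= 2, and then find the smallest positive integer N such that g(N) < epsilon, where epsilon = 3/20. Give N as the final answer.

For m > n >= 1: |a_m - a_n| = sum_{k=n+1}^m 1/k^2.
Use 1/k^2 <= 1/(k(k-1)) = 1/(k-1) - 1/k for k >= 2:
sum_{k=n+1}^m 1/k^2 <= sum_{k=n+1}^m (1/(k-1) - 1/k) = 1/n - 1/m <= 1/n.
By symmetry the same bound holds with n,m swapped, so |a_m - a_n| <= 1/min(m,n) = g(min(m,n)). Since g(n) -> 0, (a_n) is Cauchy.
Now solve g(N) < 3/20: 1/N < 3/20 <=> N > 1/(3/20) = 20/3.
The smallest integer strictly greater than 20/3 is N = 7.
Check: g(7) = 1/7 < 3/20; g(6) = 1/6 >= 3/20. So N = 7.

7


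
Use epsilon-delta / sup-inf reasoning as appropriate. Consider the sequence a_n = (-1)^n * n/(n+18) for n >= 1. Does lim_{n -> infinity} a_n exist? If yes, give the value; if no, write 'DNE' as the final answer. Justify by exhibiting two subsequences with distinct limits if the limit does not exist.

Examine the behaviour of a_n along subsequences.
a_{2k} = 2k/(2k+18) -> 1. a_{2k+1} = -(2k+1)/(2k+19) -> -1.
Since these two subsequential limits are 1 and -1, distinct, the full sequence cannot converge (a convergent sequence has all subsequences tending to the same limit). So lim a_n does not exist.

DNE


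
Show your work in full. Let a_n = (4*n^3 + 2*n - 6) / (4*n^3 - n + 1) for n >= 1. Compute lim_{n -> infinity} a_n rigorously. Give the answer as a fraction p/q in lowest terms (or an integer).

Divide numerator and denominator by n^3, the highest power:
numerator / n^3 = 4 + 2/n^2 - 6/n^3
denominator / n^3 = 4 - 1/n^2 + n^(-3)
As n -> infinity, all terms of the form c/n^k (k >= 1) tend to 0.
So numerator / n^3 -> 4 and denominator / n^3 -> 4.
Therefore lim a_n = 1.

1


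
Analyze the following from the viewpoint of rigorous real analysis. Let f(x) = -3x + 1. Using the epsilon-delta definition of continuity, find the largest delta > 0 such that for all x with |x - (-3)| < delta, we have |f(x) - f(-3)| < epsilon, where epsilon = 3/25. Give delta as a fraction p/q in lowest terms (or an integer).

We compute f(-3) = -3*(-3) + 1 = 10.
|f(x) - f(-3)| = |-3x + 1 - (10)| = |-3(x - (-3))| = 3|x - (-3)|.
We need 3|x - (-3)| < 3/25, i.e. |x - (-3)| < 3/25 / 3 = 1/25.
So any delta <= 1/25 works. Conversely, if delta > 1/25, then x = -3 + 1/25 satisfies |x - (-3)| = 1/25 < delta but |f(x) - f(-3)| = 3 * 1/25 = 3/25, which is not < 3/25; so no larger delta works.
Hence the largest such delta is 1/25.

1/25


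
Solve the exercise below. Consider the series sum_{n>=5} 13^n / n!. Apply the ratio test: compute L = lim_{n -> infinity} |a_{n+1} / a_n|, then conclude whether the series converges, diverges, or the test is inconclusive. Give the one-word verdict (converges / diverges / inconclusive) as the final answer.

Let a_n denote the general term. Form the ratio a_{n+1}/a_n and simplify:
a_{n+1}/a_n = 13/(n + 1)
Take the limit as n -> infinity: L = 0.
Since L = 0 < 1, the ratio test implies the series converges.

converges


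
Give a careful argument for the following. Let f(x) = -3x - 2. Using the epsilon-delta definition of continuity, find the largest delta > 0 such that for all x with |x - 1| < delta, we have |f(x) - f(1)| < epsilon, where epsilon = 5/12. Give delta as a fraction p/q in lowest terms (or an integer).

We compute f(1) = -3*(1) - 2 = -5.
|f(x) - f(1)| = |-3x - 2 - (-5)| = |-3(x - 1)| = 3|x - 1|.
We need 3|x - 1| < 5/12, i.e. |x - 1| < 5/12 / 3 = 5/36.
So any delta <= 5/36 works. Conversely, if delta > 5/36, then x = 1 + 5/36 satisfies |x - 1| = 5/36 < delta but |f(x) - f(1)| = 3 * 5/36 = 5/12, which is not < 5/12; so no larger delta works.
Hence the largest such delta is 5/36.

5/36


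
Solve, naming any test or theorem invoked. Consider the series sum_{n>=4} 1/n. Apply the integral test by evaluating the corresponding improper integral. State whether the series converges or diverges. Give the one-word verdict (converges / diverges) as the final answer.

Let f(x) = 1/x. Then f is positive, continuous, and decreasing on [4, infinity), so the integral test applies.
Compute the improper integral int_{4}^infinity f(x) dx:
  antiderivative F(x) = log(x).
  As x -> infinity, log(x) -> infinity.
  So int = infinity - log(4) = infinity. By the integral test, the series diverges.

diverges


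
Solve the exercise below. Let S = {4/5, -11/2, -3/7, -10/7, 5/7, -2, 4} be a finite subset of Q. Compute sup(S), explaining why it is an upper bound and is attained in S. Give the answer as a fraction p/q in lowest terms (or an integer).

S is finite, so sup(S) = max(S).
Sorted decreasing:
4, 4/5, 5/7, -3/7, -10/7, -2, -11/2
The extremum is 4.
For every x in S, x <= 4. And 4 is in S, so it is attained.
Therefore sup(S) = 4.

4


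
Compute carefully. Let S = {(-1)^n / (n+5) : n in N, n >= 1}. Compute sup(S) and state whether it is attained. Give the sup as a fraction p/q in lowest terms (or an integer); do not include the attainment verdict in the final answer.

Analysis:
- Values: -1/6, 1/7, -1/8, 1/9, -1/10, ...
- Positive terms (even n): 1/(2+5), 1/(4+5), ... decreasing -> max = 1/7 (n=2).
- Negative terms (odd n): -1/(1+5), -1/(3+5), ... increasing -> min = -1/6 (n=1).
- So sup = 1/7 (attained at n=2); inf = -1/6 (attained at n=1).
Conclusion: sup(S) = 1/7, attained in S.

1/7


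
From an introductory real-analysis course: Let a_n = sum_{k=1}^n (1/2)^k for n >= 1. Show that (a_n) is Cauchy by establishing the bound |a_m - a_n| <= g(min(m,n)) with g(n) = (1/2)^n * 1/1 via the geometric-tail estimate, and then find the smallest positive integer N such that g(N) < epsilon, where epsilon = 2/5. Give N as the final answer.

For m > n >= 1: |a_m - a_n| = sum_{k=n+1}^m (1/2)^k < sum_{k=n+1}^infinity (1/2)^k = (1/2)^(n+1) / (1 - 1/2) = (1/2)^n * (1/2) * (2/1) = (1/2)^n * 1/1.
So g(n) = (1/2)^n / 1. Since g(n) -> 0, (a_n) is Cauchy.
Now solve g(N) < 2/5: (1/2)^N / 1 < 2/5 <=> 2^N > 1 / (1 * 2/5) = 5/2.
Check powers of 2: 2^1 = 2 <= 5/2, 2^2 = 4 > 5/2.
So the smallest such N is 2. Check: g(2) = 1/(1 * 4) = 1/4 < 2/5.

2


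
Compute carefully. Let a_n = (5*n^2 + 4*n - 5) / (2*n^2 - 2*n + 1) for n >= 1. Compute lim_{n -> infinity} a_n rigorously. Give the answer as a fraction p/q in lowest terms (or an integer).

Divide numerator and denominator by n^2, the highest power:
numerator / n^2 = 5 + 4/n - 5/n^2
denominator / n^2 = 2 - 2/n + n^(-2)
As n -> infinity, all terms of the form c/n^k (k >= 1) tend to 0.
So numerator / n^2 -> 5 and denominator / n^2 -> 2.
Therefore lim a_n = 5/2.

5/2


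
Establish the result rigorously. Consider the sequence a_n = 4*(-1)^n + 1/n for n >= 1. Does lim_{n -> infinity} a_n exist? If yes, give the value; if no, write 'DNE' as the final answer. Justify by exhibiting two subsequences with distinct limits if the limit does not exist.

Examine the behaviour of a_n along subsequences.
a_{2k} = 4 + 1/(2k) -> 4. a_{2k+1} = -4 + 1/(2k+1) -> -4.
Since these two subsequential limits are 4 and -4, distinct, the full sequence cannot converge (a convergent sequence has all subsequences tending to the same limit). So lim a_n does not exist.

DNE


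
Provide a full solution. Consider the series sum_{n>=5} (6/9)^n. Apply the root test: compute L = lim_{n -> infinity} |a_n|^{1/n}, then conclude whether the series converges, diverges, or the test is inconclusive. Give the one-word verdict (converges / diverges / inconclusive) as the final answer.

Let a_n denote the general term. Form |a_n|^(1/n) and simplify:
|a_n|^(1/n) = 2/3
Take the limit as n -> infinity: L = 2/3.
Since L = 2/3 < 1, the root test implies convergence.

converges


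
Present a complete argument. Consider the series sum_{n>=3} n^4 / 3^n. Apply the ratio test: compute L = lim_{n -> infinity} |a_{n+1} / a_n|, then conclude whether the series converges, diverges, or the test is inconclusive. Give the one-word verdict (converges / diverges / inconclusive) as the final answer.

Let a_n denote the general term. Form the ratio a_{n+1}/a_n and simplify:
a_{n+1}/a_n = (n + 1)^4/(3*n^4)
Take the limit as n -> infinity: L = 1/3.
Since L = 1/3 < 1, the ratio test implies the series converges.

converges


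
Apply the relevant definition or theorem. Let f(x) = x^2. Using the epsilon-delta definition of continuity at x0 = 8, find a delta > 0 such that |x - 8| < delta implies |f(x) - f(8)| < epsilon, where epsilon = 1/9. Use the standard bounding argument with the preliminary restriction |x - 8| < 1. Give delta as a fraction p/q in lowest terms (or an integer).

Factor: |x^2 - (8)^2| = |x - 8| * |x + 8|.
Impose |x - 8| < 1 first. Then |x + 8| = |(x - 8) + 2*(8)| <= |x - 8| + 2*|8| < 1 + 16 = 17.
So |x^2 - (8)^2| < delta * 17.
We need delta * 17 <= 1/9, i.e. delta <= 1/9/17 = 1/153.
Since 1/153 < 1, this is tighter than 1; take delta = 1/153.
So delta = 1/153 works.

1/153


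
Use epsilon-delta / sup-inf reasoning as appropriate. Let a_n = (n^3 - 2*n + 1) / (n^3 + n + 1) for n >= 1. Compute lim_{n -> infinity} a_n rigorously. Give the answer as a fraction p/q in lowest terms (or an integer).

Divide numerator and denominator by n^3, the highest power:
numerator / n^3 = 1 - 2/n^2 + n^(-3)
denominator / n^3 = 1 + n^(-2) + n^(-3)
As n -> infinity, all terms of the form c/n^k (k >= 1) tend to 0.
So numerator / n^3 -> 1 and denominator / n^3 -> 1.
Therefore lim a_n = 1.

1


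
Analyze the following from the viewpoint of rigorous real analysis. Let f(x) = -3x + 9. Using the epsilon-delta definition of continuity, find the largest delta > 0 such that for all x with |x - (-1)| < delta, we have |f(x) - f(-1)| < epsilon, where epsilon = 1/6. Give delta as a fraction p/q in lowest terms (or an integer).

We compute f(-1) = -3*(-1) + 9 = 12.
|f(x) - f(-1)| = |-3x + 9 - (12)| = |-3(x - (-1))| = 3|x - (-1)|.
We need 3|x - (-1)| < 1/6, i.e. |x - (-1)| < 1/6 / 3 = 1/18.
So any delta <= 1/18 works. Conversely, if delta > 1/18, then x = -1 + 1/18 satisfies |x - (-1)| = 1/18 < delta but |f(x) - f(-1)| = 3 * 1/18 = 1/6, which is not < 1/6; so no larger delta works.
Hence the largest such delta is 1/18.

1/18


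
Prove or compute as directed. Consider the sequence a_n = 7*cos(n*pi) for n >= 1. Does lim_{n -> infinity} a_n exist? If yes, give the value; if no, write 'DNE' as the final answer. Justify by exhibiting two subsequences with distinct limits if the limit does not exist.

Examine the behaviour of a_n along subsequences.
cos(n*pi) = (-1)^n, so a_n = 7*(-1)^n. a_{2k} = 7 -> 7. a_{2k+1} = -7 -> -7.
Since these two subsequential limits are 7 and -7, distinct, the full sequence cannot converge (a convergent sequence has all subsequences tending to the same limit). So lim a_n does not exist.

DNE


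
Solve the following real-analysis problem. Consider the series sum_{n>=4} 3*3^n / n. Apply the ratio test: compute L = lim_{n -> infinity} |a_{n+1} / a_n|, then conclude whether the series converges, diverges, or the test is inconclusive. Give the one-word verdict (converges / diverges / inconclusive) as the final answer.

Let a_n denote the general term. Form the ratio a_{n+1}/a_n and simplify:
a_{n+1}/a_n = 3*n/(n + 1)
Take the limit as n -> infinity: L = 3.
Since L = 3 > 1 (or L = infinity), the ratio test implies the series diverges.

diverges


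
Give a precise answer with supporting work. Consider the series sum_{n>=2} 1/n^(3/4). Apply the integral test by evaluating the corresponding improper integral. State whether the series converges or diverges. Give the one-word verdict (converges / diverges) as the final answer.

Let f(x) = x^(-3/4). Then f is positive, continuous, and decreasing on [2, infinity), so the integral test applies.
Compute the improper integral int_{2}^infinity f(x) dx:
  antiderivative F(x) = 4*x^(1/4).
  As x -> infinity, F(x) -> infinity (since p = 3/4 < 1).
  So the integral diverges. By the integral test, the series diverges.

diverges


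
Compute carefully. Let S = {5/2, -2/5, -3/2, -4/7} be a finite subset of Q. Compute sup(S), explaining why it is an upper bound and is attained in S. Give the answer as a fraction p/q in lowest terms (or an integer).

S is finite, so sup(S) = max(S).
Sorted decreasing:
5/2, -2/5, -4/7, -3/2
The extremum is 5/2.
For every x in S, x <= 5/2. And 5/2 is in S, so it is attained.
Therefore sup(S) = 5/2.

5/2


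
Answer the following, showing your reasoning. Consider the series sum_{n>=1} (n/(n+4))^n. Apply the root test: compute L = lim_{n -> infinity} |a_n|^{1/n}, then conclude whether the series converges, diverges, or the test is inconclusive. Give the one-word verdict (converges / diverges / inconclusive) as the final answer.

Let a_n denote the general term. Form |a_n|^(1/n) and simplify:
|a_n|^(1/n) = n/(n + 4)
Take the limit as n -> infinity: L = 1.
Since L = 1, the root test is inconclusive. (In fact a_n = (n/(n+4))^n -> e^(-4) != 0, so the nth-term test shows divergence; but the root test itself gives no conclusion.)

inconclusive


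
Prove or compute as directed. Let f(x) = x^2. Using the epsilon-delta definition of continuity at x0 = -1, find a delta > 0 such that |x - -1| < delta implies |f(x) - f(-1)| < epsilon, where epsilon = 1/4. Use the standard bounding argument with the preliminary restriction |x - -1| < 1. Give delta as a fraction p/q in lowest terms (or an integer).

Factor: |x^2 - (-1)^2| = |x - -1| * |x + -1|.
Impose |x - -1| < 1 first. Then |x + -1| = |(x - -1) + 2*(-1)| <= |x - -1| + 2*|-1| < 1 + 2 = 3.
So |x^2 - (-1)^2| < delta * 3.
We need delta * 3 <= 1/4, i.e. delta <= 1/4/3 = 1/12.
Since 1/12 < 1, this is tighter than 1; take delta = 1/12.
So delta = 1/12 works.

1/12


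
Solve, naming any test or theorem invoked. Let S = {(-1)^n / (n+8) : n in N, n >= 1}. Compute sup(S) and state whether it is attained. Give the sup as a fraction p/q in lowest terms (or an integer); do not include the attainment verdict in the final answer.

Analysis:
- Values: -1/9, 1/10, -1/11, 1/12, -1/13, ...
- Positive terms (even n): 1/(2+8), 1/(4+8), ... decreasing -> max = 1/10 (n=2).
- Negative terms (odd n): -1/(1+8), -1/(3+8), ... increasing -> min = -1/9 (n=1).
- So sup = 1/10 (attained at n=2); inf = -1/9 (attained at n=1).
Conclusion: sup(S) = 1/10, attained in S.

1/10


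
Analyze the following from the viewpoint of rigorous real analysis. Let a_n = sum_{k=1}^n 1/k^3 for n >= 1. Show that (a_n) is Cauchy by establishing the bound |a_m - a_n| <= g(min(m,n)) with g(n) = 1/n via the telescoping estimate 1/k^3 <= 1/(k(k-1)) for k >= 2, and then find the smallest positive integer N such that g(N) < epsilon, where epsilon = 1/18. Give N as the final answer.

For m > n >= 1: |a_m - a_n| = sum_{k=n+1}^m 1/k^3.
Use 1/k^3 <= 1/(k(k-1)) = 1/(k-1) - 1/k for k >= 2 (which holds since k^3 >= k^2 >= k(k-1) for k >= 2):
sum_{k=n+1}^m 1/k^3 <= sum_{k=n+1}^m (1/(k-1) - 1/k) = 1/n - 1/m <= 1/n.
By symmetry the same bound holds with n,m swapped, so |a_m - a_n| <= 1/min(m,n) = g(min(m,n)). Since g(n) -> 0, (a_n) is Cauchy.
Now solve g(N) < 1/18: 1/N < 1/18 <=> N > 1/(1/18) = 18.
The smallest integer strictly greater than 18 is N = 19.
Check: g(19) = 1/19 < 1/18; g(18) = 1/18 >= 1/18. So N = 19.

19


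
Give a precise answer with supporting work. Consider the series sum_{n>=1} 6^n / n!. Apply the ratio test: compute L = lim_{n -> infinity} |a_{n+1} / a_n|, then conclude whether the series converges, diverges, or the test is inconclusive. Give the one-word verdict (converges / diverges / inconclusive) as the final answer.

Let a_n denote the general term. Form the ratio a_{n+1}/a_n and simplify:
a_{n+1}/a_n = 6/(n + 1)
Take the limit as n -> infinity: L = 0.
Since L = 0 < 1, the ratio test implies the series converges.

converges


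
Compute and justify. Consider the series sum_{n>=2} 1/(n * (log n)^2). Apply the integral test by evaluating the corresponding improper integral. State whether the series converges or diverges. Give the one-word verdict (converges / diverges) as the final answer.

Let f(x) = 1/(x*log(x)^2). Then f is positive, continuous, and decreasing on [2, infinity), so the integral test applies.
Compute the improper integral int_{2}^infinity f(x) dx:
  antiderivative F(x) = -1/log(x).
  F(x) -> 0 as x -> infinity.  int = 0 - F(2) = 1/log(2) < infinity. By the integral test, the series converges.

converges


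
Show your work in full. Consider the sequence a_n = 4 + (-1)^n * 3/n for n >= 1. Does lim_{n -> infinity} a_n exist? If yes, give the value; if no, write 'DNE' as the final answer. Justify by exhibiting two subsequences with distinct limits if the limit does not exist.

Examine the behaviour of a_n along subsequences.
Even-n subsequence a_{2k} = 4 + 3/(2k) -> 4. Odd-n subsequence a_{2k+1} = 4 - 3/(2k+1) -> 4. Both tend to 4, which suggests the limit is 4; verify directly.
|a_n - 4| = |(-1)^n * 3/n| = 3/n for every n >= 1.
Given epsilon > 0, choose a positive integer N > 3/epsilon. Then for all n >= N, |a_n - 4| = 3/n <= 3/N < epsilon.
So by the definition of the limit, lim a_n exists and equals 4.

4


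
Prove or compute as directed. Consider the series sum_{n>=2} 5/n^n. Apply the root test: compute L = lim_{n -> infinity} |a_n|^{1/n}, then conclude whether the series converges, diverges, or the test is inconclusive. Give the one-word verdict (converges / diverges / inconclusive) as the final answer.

Let a_n denote the general term. Form |a_n|^(1/n) and simplify:
|a_n|^(1/n) = 5^(1/n)/n
Take the limit as n -> infinity: L = 0.
Since L = 0 < 1, the root test implies convergence.

converges


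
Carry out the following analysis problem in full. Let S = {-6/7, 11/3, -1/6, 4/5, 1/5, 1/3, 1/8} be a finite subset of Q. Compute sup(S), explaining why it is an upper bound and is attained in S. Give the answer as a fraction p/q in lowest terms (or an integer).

S is finite, so sup(S) = max(S).
Sorted decreasing:
11/3, 4/5, 1/3, 1/5, 1/8, -1/6, -6/7
The extremum is 11/3.
For every x in S, x <= 11/3. And 11/3 is in S, so it is attained.
Therefore sup(S) = 11/3.

11/3


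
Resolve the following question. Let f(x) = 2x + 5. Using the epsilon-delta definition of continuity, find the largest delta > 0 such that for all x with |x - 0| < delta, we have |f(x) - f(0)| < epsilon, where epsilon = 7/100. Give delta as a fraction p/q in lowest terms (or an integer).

We compute f(0) = 2*(0) + 5 = 5.
|f(x) - f(0)| = |2x + 5 - (5)| = |2(x - 0)| = 2|x - 0|.
We need 2|x - 0| < 7/100, i.e. |x - 0| < 7/100 / 2 = 7/200.
So any delta <= 7/200 works. Conversely, if delta > 7/200, then x = 0 + 7/200 satisfies |x - 0| = 7/200 < delta but |f(x) - f(0)| = 2 * 7/200 = 7/100, which is not < 7/100; so no larger delta works.
Hence the largest such delta is 7/200.

7/200


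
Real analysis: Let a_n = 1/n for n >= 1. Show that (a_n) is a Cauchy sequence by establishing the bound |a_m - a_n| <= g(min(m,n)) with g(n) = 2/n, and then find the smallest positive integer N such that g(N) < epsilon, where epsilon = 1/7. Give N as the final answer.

For any m, n >= 1, by the triangle inequality:
|a_m - a_n| = |1/m - 1/n| <= 1/m + 1/n <= 2/min(m,n).
So g(n) = 2/n bounds the Cauchy difference. Since g(n) -> 0, (a_n) is Cauchy.
Now solve g(N) < 1/7: 2/N < 1/7 <=> N > 2 / (1/7) = 14.
The smallest integer strictly greater than 14 is N = 15.
Check: g(15) = 2/15 = 2/15 < 1/7; g(14) = 1/7 >= 1/7. So N = 15.

15


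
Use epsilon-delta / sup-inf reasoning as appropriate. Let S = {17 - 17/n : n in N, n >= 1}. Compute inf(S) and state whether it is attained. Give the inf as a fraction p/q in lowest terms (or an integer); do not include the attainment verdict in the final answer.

Analysis:
- Values: 0, 17/2, 34/3, 51/4, ... strictly increasing.
- Minimum is 0 (n=1); inf = 0 (attained).
- 17 - 17/n -> 17 from below; sup = 17, not attained.
Conclusion: inf(S) = 0, attained in S.

0


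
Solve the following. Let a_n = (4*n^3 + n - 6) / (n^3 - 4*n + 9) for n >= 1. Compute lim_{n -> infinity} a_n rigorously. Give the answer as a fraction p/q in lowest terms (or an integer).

Divide numerator and denominator by n^3, the highest power:
numerator / n^3 = 4 + n^(-2) - 6/n^3
denominator / n^3 = 1 - 4/n^2 + 9/n^3
As n -> infinity, all terms of the form c/n^k (k >= 1) tend to 0.
So numerator / n^3 -> 4 and denominator / n^3 -> 1.
Therefore lim a_n = 4.

4


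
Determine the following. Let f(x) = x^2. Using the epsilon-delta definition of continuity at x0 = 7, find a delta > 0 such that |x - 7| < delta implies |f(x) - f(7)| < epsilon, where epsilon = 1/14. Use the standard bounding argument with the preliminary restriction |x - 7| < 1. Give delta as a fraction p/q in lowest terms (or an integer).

Factor: |x^2 - (7)^2| = |x - 7| * |x + 7|.
Impose |x - 7| < 1 first. Then |x + 7| = |(x - 7) + 2*(7)| <= |x - 7| + 2*|7| < 1 + 14 = 15.
So |x^2 - (7)^2| < delta * 15.
We need delta * 15 <= 1/14, i.e. delta <= 1/14/15 = 1/210.
Since 1/210 < 1, this is tighter than 1; take delta = 1/210.
So delta = 1/210 works.

1/210


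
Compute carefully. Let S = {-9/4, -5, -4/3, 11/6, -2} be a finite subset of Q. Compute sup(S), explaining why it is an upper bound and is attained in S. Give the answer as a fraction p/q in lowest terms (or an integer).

S is finite, so sup(S) = max(S).
Sorted decreasing:
11/6, -4/3, -2, -9/4, -5
The extremum is 11/6.
For every x in S, x <= 11/6. And 11/6 is in S, so it is attained.
Therefore sup(S) = 11/6.

11/6


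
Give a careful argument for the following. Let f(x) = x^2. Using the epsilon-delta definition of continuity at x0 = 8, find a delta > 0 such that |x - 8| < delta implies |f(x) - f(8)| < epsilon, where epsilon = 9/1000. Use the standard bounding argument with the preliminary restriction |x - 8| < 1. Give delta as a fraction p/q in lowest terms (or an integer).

Factor: |x^2 - (8)^2| = |x - 8| * |x + 8|.
Impose |x - 8| < 1 first. Then |x + 8| = |(x - 8) + 2*(8)| <= |x - 8| + 2*|8| < 1 + 16 = 17.
So |x^2 - (8)^2| < delta * 17.
We need delta * 17 <= 9/1000, i.e. delta <= 9/1000/17 = 9/17000.
Since 9/17000 < 1, this is tighter than 1; take delta = 9/17000.
So delta = 9/17000 works.

9/17000


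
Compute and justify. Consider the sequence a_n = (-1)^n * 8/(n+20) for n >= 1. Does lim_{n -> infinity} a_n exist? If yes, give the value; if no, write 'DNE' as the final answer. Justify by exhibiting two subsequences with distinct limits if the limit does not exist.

Examine the behaviour of a_n along subsequences.
Even-n subsequence a_{2k} = 8/(2k+20) -> 0. Odd-n subsequence a_{2k+1} = -8/(2k+21) -> 0. Both tend to 0, which suggests the limit is 0; verify directly.
|a_n - 0| = 8/(n+20) < 8/n for every n >= 1.
Given epsilon > 0, choose a positive integer N > 8/epsilon. Then for all n >= N, |a_n| < 8/n <= 8/N < epsilon.
So by the definition of the limit, lim a_n exists and equals 0.

0


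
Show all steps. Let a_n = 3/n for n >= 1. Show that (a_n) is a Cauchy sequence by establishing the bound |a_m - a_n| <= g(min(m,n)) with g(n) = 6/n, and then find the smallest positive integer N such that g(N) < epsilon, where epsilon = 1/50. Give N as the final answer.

For any m, n >= 1, by the triangle inequality:
|a_m - a_n| = |3/m - 3/n| <= 3*1/m + 3*1/n <= 6/min(m,n).
So g(n) = 6/n bounds the Cauchy difference. Since g(n) -> 0, (a_n) is Cauchy.
Now solve g(N) < 1/50: 6/N < 1/50 <=> N > 6 / (1/50) = 300.
The smallest integer strictly greater than 300 is N = 301.
Check: g(301) = 6/301 = 6/301 < 1/50; g(300) = 1/50 >= 1/50. So N = 301.

301


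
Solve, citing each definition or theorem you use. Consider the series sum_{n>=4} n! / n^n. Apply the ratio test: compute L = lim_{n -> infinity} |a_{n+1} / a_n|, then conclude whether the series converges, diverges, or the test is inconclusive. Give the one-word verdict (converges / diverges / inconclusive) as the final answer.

Let a_n denote the general term. Form the ratio a_{n+1}/a_n and simplify:
a_{n+1}/a_n = (n/(n + 1))^n
Take the limit as n -> infinity: L = exp(-1).
Since L = exp(-1) < 1, the ratio test implies the series converges.

converges


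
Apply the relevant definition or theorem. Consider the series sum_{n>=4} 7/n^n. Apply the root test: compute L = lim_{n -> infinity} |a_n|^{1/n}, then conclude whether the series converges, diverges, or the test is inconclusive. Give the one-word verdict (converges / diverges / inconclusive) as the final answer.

Let a_n denote the general term. Form |a_n|^(1/n) and simplify:
|a_n|^(1/n) = 7^(1/n)/n
Take the limit as n -> infinity: L = 0.
Since L = 0 < 1, the root test implies convergence.

converges


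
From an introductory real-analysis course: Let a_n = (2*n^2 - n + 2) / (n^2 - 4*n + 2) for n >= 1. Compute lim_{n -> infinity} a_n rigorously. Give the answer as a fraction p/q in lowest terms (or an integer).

Divide numerator and denominator by n^2, the highest power:
numerator / n^2 = 2 - 1/n + 2/n^2
denominator / n^2 = 1 - 4/n + 2/n^2
As n -> infinity, all terms of the form c/n^k (k >= 1) tend to 0.
So numerator / n^2 -> 2 and denominator / n^2 -> 1.
Therefore lim a_n = 2.

2


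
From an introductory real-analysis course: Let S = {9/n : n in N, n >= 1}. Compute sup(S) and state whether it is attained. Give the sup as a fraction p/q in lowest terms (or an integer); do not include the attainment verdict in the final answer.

Analysis:
- Values: 9, 9/2, 3, 9/4, ... strictly decreasing.
- The maximum is 9 (n=1); sup = 9 (attained).
- The set is bounded below by 0; 9/n -> 0 so 0 is the greatest lower bound.
- 0 is not in the set, so inf = 0 is not attained.
Conclusion: sup(S) = 9, attained in S.

9
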